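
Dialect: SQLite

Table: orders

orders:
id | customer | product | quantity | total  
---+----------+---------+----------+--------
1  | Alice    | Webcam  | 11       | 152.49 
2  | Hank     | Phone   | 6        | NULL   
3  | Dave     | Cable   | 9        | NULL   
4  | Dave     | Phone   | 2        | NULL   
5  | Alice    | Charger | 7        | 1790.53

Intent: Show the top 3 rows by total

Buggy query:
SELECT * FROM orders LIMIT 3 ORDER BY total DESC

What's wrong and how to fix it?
Bug: LIMIT must come after ORDER BY

Fix: Sort with ORDER BY, then apply LIMIT

Corrected query:
SELECT * FROM orders ORDER BY total DESC LIMIT 3

Result:
id | customer | product | quantity | total  
---+----------+---------+----------+--------
5  | Alice    | Charger | 7        | 1790.53
1  | Alice    | Webcam  | 11       | 152.49 
2  | Hank     | Phone   | 6        | NULL   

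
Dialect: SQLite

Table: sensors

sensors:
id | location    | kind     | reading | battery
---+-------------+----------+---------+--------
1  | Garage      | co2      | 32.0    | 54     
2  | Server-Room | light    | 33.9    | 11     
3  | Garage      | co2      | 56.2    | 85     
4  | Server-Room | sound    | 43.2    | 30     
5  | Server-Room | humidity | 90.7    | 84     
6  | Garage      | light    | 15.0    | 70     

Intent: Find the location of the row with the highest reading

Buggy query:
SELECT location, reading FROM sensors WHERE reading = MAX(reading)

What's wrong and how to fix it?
Bug: MAX(reading) is an aggregate and cannot be used directly in WHERE

Fix: Wrap MAX in a scalar subquery so WHERE compares against a single value

Corrected query:
SELECT location, reading FROM sensors WHERE reading = (SELECT MAX(reading) FROM sensors)

Result:
location    | reading
------------+--------
Server-Room | 90.7   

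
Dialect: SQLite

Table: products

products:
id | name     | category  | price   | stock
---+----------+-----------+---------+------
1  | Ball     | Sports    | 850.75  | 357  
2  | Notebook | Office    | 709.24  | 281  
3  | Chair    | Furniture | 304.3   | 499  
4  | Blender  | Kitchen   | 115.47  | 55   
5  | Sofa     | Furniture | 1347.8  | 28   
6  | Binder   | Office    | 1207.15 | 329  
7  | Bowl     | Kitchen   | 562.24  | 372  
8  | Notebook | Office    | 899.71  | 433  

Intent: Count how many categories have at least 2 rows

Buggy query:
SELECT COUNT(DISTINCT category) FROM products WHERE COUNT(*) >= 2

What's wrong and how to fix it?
Bug: COUNT(*) cannot appear in WHERE; the per-group count doesn't exist yet

Fix: Use a subquery that GROUPs and filters with HAVING, then count its rows

Corrected query:
SELECT COUNT(*) FROM (SELECT category FROM products GROUP BY category HAVING COUNT(*) >= 2)

Result:
COUNT(*)
--------
3       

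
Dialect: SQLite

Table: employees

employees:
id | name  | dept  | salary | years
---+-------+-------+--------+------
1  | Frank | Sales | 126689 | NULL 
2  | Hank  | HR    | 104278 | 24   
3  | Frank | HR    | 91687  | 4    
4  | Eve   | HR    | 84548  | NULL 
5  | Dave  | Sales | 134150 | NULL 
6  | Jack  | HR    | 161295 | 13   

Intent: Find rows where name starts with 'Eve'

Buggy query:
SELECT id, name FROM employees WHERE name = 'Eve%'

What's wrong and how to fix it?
Bug: Wildcards only work with LIKE; '=' treats '%' as a literal character

Fix: Replace '=' with LIKE so 'Eve%' is treated as a pattern

Corrected query:
SELECT id, name FROM employees WHERE name LIKE 'Eve%'

Result:
id | name
---+-----
4  | Eve 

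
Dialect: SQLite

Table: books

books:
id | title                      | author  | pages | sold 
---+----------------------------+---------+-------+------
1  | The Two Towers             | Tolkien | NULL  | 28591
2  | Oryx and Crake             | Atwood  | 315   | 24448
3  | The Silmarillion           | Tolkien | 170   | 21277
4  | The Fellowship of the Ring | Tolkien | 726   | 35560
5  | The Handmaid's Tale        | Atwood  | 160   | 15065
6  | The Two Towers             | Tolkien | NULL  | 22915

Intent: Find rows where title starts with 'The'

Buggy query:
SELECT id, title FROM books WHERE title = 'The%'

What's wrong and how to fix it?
Bug: '=' compares the literal string including the % character; pattern matching needs LIKE

Fix: Replace '=' with LIKE so 'The%' is treated as a pattern

Corrected query:
SELECT id, title FROM books WHERE title LIKE 'The%'

Result:
id | title                     
---+---------------------------
1  | The Two Towers            
3  | The Silmarillion          
4  | The Fellowship of the Ring
5  | The Handmaid's Tale       
6  | The Two Towers            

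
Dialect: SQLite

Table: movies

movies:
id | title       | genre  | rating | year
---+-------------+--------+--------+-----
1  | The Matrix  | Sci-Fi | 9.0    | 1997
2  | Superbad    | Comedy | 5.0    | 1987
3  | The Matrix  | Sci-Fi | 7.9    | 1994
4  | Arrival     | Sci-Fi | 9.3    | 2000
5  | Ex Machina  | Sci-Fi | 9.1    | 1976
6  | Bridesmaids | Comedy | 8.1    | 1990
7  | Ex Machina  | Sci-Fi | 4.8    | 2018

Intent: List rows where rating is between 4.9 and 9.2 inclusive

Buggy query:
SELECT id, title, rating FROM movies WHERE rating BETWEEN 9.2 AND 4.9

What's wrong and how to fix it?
Bug: The bounds are reversed; BETWEEN a AND b requires a <= b to match anything

Fix: Write BETWEEN 4.9 AND 9.2

Corrected query:
SELECT id, title, rating FROM movies WHERE rating BETWEEN 4.9 AND 9.2

Result:
id | title       | rating
---+-------------+-------
1  | The Matrix  | 9     
2  | Superbad    | 5     
3  | The Matrix  | 7.9   
5  | Ex Machina  | 9.1   
6  | Bridesmaids | 8.1   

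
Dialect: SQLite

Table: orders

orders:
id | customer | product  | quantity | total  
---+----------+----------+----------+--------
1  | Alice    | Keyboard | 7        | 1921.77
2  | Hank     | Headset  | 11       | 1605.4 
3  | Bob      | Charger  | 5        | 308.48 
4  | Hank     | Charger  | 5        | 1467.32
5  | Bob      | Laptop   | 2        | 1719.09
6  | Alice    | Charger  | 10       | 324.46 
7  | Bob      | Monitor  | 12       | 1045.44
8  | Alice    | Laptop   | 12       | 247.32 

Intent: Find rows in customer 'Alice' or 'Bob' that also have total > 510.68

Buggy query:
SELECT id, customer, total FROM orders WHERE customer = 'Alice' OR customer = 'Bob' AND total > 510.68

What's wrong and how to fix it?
Bug: Without parentheses, AND is evaluated before OR, so the total filter only applies to the 'Bob' branch

Fix: Group the OR with parentheses (or use IN), then AND the threshold

Corrected query:
SELECT id, customer, total FROM orders WHERE (customer = 'Alice' OR customer = 'Bob') AND total > 510.68

Result:
id | customer | total  
---+----------+--------
1  | Alice    | 1921.77
5  | Bob      | 1719.09
7  | Bob      | 1045.44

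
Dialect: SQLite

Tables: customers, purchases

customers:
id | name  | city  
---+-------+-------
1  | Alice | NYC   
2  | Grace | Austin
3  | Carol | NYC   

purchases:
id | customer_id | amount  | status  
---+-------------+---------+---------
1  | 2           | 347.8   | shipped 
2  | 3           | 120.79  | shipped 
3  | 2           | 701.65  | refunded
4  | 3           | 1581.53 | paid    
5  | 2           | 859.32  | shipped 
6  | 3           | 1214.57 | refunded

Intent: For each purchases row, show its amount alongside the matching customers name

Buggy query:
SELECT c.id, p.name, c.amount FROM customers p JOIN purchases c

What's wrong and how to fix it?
Bug: JOIN with no ON clause produces a cartesian product; every purchases row pairs with every customers row

Fix: Specify the join condition linking the foreign key to the parent id

Corrected query:
SELECT c.id, p.name, c.amount FROM customers p JOIN purchases c ON c.customer_id = p.id

Result:
id | name  | amount 
---+-------+--------
1  | Grace | 347.8  
2  | Carol | 120.79 
3  | Grace | 701.65 
4  | Carol | 1581.53
5  | Grace | 859.32 
6  | Carol | 1214.57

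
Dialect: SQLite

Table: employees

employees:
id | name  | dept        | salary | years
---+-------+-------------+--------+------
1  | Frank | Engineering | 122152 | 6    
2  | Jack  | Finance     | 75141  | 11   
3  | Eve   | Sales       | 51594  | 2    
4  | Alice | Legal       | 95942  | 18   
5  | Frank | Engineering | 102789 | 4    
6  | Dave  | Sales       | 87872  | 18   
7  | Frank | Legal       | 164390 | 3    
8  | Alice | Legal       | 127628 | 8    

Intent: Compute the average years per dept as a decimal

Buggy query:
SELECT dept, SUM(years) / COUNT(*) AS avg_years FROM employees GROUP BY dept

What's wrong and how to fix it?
Bug: Both operands are integers, so '/' performs integer division and truncates

Fix: Multiply by 1.0 (or CAST to REAL) to force floating-point division

Corrected query:
SELECT dept, SUM(years) * 1.0 / COUNT(*) AS avg_years FROM employees GROUP BY dept

Result:
dept        | avg_years
------------+----------
Engineering | 5        
Finance     | 11       
Legal       | 9.666667 
Sales       | 10       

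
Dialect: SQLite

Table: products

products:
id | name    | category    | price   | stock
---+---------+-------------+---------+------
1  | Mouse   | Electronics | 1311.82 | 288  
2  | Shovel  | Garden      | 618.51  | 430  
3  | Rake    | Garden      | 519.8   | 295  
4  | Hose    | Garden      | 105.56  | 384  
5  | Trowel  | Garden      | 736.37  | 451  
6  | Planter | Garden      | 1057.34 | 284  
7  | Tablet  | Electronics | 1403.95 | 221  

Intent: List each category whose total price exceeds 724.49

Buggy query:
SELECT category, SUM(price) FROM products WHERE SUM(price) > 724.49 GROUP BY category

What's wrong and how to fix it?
Bug: SUM(price) is an aggregate, but WHERE filters rows before aggregation

Fix: Move the aggregate condition to a HAVING clause

Corrected query:
SELECT category, SUM(price) FROM products GROUP BY category HAVING SUM(price) > 724.49

Result:
category    | SUM(price)
------------+-----------
Electronics | 2715.77   
Garden      | 3037.58   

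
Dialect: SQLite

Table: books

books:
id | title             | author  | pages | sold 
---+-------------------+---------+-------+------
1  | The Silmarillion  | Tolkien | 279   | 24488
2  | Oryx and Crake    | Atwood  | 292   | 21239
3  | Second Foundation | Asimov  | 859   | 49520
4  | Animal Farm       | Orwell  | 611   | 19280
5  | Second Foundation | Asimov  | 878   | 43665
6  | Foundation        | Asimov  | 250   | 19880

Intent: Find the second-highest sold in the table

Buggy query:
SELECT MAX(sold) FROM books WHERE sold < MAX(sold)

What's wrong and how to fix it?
Bug: The inner MAX is an aggregate inside WHERE, which is not allowed

Fix: Put the inner MAX in a scalar subquery

Corrected query:
SELECT MAX(sold) FROM books WHERE sold < (SELECT MAX(sold) FROM books)

Result:
MAX(sold)
---------
43665    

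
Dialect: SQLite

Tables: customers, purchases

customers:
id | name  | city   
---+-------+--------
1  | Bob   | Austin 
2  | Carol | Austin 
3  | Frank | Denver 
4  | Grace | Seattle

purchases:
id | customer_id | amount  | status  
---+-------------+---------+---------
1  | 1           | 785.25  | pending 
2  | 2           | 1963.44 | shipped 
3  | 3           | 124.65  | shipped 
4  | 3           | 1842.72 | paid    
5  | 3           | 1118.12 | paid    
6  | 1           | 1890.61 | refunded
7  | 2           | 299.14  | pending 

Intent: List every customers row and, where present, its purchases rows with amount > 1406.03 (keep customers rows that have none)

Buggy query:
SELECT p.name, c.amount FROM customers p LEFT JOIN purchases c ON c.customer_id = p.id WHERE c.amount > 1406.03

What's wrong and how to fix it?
Bug: A WHERE condition on the right-hand table after LEFT JOIN drops unmatched parents

Fix: Put 'c.amount > 1406.03' in the JOIN's ON clause instead of WHERE

Corrected query:
SELECT p.name, c.amount FROM customers p LEFT JOIN purchases c ON c.customer_id = p.id AND c.amount > 1406.03

Result:
name  | amount 
------+--------
Bob   | 1890.61
Carol | 1963.44
Frank | 1842.72
Grace | NULL   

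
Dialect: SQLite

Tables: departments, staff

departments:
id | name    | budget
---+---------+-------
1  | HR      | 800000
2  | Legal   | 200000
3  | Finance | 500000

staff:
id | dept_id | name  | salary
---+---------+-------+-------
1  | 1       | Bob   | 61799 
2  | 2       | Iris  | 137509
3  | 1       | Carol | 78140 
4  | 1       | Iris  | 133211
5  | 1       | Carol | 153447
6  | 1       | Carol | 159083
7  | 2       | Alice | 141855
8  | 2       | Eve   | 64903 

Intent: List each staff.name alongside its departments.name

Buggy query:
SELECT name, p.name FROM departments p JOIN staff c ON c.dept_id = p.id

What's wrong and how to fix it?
Bug: 'name' exists in both joined tables, so the database can't tell which one is meant

Fix: Qualify the column with its table alias (c.name)

Corrected query:
SELECT c.name, p.name FROM departments p JOIN staff c ON c.dept_id = p.id

Result:
name  | name 
------+------
Bob   | HR   
Iris  | Legal
Carol | HR   
Iris  | HR   
Carol | HR   
Carol | HR   
Alice | Legal
Eve   | Legal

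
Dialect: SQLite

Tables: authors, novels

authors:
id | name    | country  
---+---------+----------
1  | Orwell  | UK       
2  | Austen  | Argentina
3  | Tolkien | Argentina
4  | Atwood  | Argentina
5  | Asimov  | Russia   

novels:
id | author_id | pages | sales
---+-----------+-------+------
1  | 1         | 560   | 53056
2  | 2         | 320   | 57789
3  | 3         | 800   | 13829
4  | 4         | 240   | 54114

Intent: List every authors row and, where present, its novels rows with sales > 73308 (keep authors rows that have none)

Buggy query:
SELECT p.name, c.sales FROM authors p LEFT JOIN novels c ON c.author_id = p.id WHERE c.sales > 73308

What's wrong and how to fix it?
Bug: A WHERE condition on the right-hand table after LEFT JOIN drops unmatched parents

Fix: Move the right-table condition into the ON clause so unmatched parents are kept

Corrected query:
SELECT p.name, c.sales FROM authors p LEFT JOIN novels c ON c.author_id = p.id AND c.sales > 73308

Result:
name    | sales
--------+------
Orwell  | NULL 
Austen  | NULL 
Tolkien | NULL 
Atwood  | NULL 
Asimov  | NULL 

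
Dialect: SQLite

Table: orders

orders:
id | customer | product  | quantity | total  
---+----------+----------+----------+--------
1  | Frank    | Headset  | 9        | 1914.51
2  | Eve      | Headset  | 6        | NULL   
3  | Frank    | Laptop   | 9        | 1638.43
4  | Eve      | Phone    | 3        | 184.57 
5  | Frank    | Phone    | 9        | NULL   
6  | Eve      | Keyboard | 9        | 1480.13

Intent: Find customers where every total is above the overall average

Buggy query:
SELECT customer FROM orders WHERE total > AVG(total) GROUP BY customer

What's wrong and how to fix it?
Bug: WHERE evaluates per row before aggregation, so AVG() is unavailable

Fix: Use a subquery for AVG and a HAVING MIN(...) filter so the condition holds for every row in the group

Corrected query:
SELECT customer FROM orders GROUP BY customer HAVING MIN(total) > (SELECT AVG(total) FROM orders)

Result:
customer
--------
Frank   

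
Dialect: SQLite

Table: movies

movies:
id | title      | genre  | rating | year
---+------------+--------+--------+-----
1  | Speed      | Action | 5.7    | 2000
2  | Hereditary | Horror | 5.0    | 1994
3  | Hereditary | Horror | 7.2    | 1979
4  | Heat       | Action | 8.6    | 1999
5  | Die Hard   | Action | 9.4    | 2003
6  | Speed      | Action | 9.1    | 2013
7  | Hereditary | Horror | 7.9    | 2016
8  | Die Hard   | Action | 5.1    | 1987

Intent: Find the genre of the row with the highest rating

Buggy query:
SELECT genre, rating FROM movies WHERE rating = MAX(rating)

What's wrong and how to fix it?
Bug: MAX(rating) is an aggregate and cannot be used directly in WHERE

Fix: Use a subquery: WHERE rating = (SELECT MAX(rating) FROM movies)

Corrected query:
SELECT genre, rating FROM movies WHERE rating = (SELECT MAX(rating) FROM movies)

Result:
genre  | rating
-------+-------
Action | 9.4   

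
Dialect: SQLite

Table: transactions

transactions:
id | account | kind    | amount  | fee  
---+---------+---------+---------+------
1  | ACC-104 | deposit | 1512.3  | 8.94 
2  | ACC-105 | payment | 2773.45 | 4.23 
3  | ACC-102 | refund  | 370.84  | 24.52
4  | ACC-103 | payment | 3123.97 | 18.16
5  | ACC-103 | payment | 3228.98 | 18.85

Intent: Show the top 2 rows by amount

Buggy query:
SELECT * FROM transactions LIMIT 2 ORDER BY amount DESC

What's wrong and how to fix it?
Bug: ORDER BY cannot follow LIMIT; LIMIT is the final clause

Fix: Sort with ORDER BY, then apply LIMIT

Corrected query:
SELECT * FROM transactions ORDER BY amount DESC LIMIT 2

Result:
id | account | kind    | amount  | fee  
---+---------+---------+---------+------
5  | ACC-103 | payment | 3228.98 | 18.85
4  | ACC-103 | payment | 3123.97 | 18.16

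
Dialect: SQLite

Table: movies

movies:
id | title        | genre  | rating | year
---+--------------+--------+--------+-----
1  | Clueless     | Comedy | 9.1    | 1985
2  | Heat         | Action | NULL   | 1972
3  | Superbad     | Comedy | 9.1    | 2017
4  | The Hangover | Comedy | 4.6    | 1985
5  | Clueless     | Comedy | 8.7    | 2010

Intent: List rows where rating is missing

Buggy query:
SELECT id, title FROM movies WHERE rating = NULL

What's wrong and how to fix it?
Bug: '= NULL' is always unknown in SQL three-valued logic, so no rows match

Fix: Replace '= NULL' with 'IS NULL'

Corrected query:
SELECT id, title FROM movies WHERE rating IS NULL

Result:
id | title
---+------
2  | Heat 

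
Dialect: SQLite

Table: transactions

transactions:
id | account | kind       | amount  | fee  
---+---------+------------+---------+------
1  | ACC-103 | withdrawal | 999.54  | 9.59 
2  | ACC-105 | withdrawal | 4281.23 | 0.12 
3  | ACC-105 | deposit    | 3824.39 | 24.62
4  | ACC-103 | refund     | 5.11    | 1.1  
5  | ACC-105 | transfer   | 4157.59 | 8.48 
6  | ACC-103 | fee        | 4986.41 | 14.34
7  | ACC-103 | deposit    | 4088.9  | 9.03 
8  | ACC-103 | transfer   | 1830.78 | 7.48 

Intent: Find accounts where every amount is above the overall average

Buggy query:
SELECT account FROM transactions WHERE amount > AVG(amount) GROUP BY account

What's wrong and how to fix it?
Bug: AVG() is an aggregate; it can't sit directly in WHERE

Fix: Use a subquery for AVG and a HAVING MIN(...) filter so the condition holds for every row in the group

Corrected query:
SELECT account FROM transactions GROUP BY account HAVING MIN(amount) > (SELECT AVG(amount) FROM transactions)

Result:
account
-------
ACC-105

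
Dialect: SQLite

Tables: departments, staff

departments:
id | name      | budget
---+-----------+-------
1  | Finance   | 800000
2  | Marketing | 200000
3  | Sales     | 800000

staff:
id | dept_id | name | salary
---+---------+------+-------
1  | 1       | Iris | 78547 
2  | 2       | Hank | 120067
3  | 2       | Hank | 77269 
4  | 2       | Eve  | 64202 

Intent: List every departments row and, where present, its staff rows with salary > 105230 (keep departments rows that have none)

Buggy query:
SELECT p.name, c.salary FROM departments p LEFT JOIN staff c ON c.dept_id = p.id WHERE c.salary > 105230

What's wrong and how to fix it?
Bug: A WHERE condition on the right-hand table after LEFT JOIN drops unmatched parents

Fix: Put 'c.salary > 105230' in the JOIN's ON clause instead of WHERE

Corrected query:
SELECT p.name, c.salary FROM departments p LEFT JOIN staff c ON c.dept_id = p.id AND c.salary > 105230

Result:
name      | salary
----------+-------
Finance   | NULL  
Marketing | 120067
Sales     | NULL  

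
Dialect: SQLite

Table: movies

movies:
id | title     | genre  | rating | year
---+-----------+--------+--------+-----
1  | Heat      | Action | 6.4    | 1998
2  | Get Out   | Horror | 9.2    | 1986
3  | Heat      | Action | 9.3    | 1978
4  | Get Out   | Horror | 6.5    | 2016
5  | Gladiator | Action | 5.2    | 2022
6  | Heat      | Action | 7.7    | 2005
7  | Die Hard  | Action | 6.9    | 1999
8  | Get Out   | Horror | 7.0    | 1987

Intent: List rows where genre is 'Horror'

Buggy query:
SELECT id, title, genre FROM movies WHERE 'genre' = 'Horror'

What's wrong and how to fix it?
Bug: 'genre' in single quotes is a string literal, not the column; the comparison is literal-vs-literal and never true

Fix: Reference the column as genre without single quotes

Corrected query:
SELECT id, title, genre FROM movies WHERE genre = 'Horror'

Result:
id | title   | genre 
---+---------+-------
2  | Get Out | Horror
4  | Get Out | Horror
8  | Get Out | Horror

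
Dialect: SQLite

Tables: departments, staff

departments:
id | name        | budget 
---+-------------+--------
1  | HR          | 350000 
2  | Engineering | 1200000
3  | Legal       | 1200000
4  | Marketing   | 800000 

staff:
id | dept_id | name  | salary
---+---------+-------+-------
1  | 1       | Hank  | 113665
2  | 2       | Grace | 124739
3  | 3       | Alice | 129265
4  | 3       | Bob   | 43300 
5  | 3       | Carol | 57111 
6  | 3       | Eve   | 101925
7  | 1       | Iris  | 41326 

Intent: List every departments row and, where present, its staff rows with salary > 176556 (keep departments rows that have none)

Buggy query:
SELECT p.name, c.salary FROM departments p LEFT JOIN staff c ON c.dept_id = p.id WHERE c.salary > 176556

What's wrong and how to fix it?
Bug: Filtering c.salary in WHERE discards the NULL rows produced by LEFT JOIN, turning it into an inner join

Fix: Move the right-table condition into the ON clause so unmatched parents are kept

Corrected query:
SELECT p.name, c.salary FROM departments p LEFT JOIN staff c ON c.dept_id = p.id AND c.salary > 176556

Result:
name        | salary
------------+-------
HR          | NULL  
Engineering | NULL  
Legal       | NULL  
Marketing   | NULL  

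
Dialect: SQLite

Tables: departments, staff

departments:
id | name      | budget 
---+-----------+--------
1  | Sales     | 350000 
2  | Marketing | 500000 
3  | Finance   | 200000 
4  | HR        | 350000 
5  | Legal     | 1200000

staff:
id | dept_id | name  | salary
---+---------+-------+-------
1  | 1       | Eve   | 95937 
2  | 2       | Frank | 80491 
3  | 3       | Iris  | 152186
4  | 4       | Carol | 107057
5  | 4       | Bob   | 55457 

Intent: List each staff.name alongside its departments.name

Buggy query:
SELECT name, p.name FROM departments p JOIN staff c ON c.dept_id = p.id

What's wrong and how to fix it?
Bug: 'name' exists in both joined tables, so the database can't tell which one is meant

Fix: Prefix ambiguous columns with the table alias

Corrected query:
SELECT c.name, p.name FROM departments p JOIN staff c ON c.dept_id = p.id

Result:
name  | name     
------+----------
Eve   | Sales    
Frank | Marketing
Iris  | Finance  
Carol | HR       
Bob   | HR       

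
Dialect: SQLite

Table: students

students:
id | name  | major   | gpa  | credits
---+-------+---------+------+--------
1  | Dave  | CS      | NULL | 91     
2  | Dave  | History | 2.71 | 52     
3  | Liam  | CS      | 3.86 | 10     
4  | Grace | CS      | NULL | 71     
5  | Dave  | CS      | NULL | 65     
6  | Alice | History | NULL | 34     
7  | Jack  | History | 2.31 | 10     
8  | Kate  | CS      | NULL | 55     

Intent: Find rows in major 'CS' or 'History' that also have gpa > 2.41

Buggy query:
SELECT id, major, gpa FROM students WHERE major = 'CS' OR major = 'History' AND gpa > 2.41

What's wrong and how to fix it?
Bug: AND binds tighter than OR, so this parses as major = 'CS' OR (major = 'History' AND gpa > 2.41)

Fix: Add parentheses around the OR so the AND applies to both alternatives

Corrected query:
SELECT id, major, gpa FROM students WHERE (major = 'CS' OR major = 'History') AND gpa > 2.41

Result:
id | major   | gpa 
---+---------+-----
2  | History | 2.71
3  | CS      | 3.86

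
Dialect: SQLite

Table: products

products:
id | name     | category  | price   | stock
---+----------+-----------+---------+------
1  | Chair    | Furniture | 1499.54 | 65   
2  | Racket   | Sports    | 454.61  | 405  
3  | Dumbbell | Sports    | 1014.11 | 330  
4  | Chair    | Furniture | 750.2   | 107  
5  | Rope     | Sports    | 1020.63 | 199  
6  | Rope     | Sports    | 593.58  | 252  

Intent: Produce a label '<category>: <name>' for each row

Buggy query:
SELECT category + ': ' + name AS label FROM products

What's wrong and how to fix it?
Bug: '+' is numeric addition; on text columns SQLite converts them to 0 instead of concatenating

Fix: Use the || operator for string concatenation

Corrected query:
SELECT category || ': ' || name AS label FROM products

Result:
label           
----------------
Furniture: Chair
Sports: Racket  
Sports: Dumbbell
Furniture: Chair
Sports: Rope    
Sports: Rope    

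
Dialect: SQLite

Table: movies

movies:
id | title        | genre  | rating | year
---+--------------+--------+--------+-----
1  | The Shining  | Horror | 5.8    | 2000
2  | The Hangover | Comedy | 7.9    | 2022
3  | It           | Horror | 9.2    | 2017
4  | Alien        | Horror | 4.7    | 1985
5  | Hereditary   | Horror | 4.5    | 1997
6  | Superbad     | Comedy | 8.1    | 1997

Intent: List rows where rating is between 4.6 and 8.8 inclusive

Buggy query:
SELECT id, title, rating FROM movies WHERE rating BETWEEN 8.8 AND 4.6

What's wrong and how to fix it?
Bug: BETWEEN expects the lower bound first; with 8.8 AND 4.6 the range is empty

Fix: Swap the bounds so the smaller value comes first

Corrected query:
SELECT id, title, rating FROM movies WHERE rating BETWEEN 4.6 AND 8.8

Result:
id | title        | rating
---+--------------+-------
1  | The Shining  | 5.8   
2  | The Hangover | 7.9   
4  | Alien        | 4.7   
6  | Superbad     | 8.1   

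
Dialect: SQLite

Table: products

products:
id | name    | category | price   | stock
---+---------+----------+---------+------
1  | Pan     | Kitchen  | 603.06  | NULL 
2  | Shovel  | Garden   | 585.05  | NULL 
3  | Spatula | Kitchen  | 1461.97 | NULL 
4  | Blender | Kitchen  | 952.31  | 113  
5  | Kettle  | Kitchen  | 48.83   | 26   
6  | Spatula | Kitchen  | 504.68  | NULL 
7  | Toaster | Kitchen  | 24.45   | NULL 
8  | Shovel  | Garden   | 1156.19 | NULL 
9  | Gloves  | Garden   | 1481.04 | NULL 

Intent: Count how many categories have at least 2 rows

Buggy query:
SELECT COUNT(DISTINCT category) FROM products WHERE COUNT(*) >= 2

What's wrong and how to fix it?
Bug: WHERE filters individual rows, not groups, so a group-level COUNT is invalid there

Fix: Use a subquery that GROUPs and filters with HAVING, then count its rows

Corrected query:
SELECT COUNT(*) FROM (SELECT category FROM products GROUP BY category HAVING COUNT(*) >= 2)

Result:
COUNT(*)
--------
2       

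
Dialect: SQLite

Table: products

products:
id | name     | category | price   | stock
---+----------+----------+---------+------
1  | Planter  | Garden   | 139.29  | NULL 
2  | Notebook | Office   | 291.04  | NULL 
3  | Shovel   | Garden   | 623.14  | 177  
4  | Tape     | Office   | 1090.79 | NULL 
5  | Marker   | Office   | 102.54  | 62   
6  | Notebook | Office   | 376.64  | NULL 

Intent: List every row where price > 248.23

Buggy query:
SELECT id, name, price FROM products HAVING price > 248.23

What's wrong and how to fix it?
Bug: This is a non-aggregate query (no GROUP BY, no aggregates), so in SQLite the HAVING clause is invalid here; a row-level condition belongs in WHERE

Fix: Replace HAVING with WHERE since the condition applies to individual rows

Corrected query:
SELECT id, name, price FROM products WHERE price > 248.23

Result:
id | name     | price  
---+----------+--------
2  | Notebook | 291.04 
3  | Shovel   | 623.14 
4  | Tape     | 1090.79
6  | Notebook | 376.64 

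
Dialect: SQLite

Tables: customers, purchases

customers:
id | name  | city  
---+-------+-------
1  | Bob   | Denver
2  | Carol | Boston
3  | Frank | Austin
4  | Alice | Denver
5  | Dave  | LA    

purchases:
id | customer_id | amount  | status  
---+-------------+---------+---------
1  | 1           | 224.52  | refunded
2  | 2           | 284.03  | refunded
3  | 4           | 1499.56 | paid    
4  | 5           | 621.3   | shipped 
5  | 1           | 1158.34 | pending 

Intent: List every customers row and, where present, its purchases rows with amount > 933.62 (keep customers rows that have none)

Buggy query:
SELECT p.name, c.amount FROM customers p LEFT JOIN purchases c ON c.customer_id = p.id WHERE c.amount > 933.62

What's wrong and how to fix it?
Bug: Filtering c.amount in WHERE discards the NULL rows produced by LEFT JOIN, turning it into an inner join

Fix: Put 'c.amount > 933.62' in the JOIN's ON clause instead of WHERE

Corrected query:
SELECT p.name, c.amount FROM customers p LEFT JOIN purchases c ON c.customer_id = p.id AND c.amount > 933.62

Result:
name  | amount 
------+--------
Bob   | 1158.34
Carol | NULL   
Frank | NULL   
Alice | 1499.56
Dave  | NULL   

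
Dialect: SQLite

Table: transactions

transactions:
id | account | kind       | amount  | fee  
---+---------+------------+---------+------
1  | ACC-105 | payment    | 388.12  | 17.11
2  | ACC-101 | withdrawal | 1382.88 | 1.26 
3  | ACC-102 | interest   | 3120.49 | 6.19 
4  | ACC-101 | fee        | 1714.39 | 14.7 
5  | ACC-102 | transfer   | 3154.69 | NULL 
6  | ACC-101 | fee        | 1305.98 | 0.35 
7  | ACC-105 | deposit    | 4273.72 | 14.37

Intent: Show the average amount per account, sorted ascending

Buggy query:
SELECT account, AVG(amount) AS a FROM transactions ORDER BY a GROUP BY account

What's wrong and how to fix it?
Bug: GROUP BY must precede ORDER BY

Fix: Move ORDER BY to the end, after GROUP BY

Corrected query:
SELECT account, AVG(amount) AS a FROM transactions GROUP BY account ORDER BY a

Result:
account | a      
--------+--------
ACC-101 | 1467.75
ACC-105 | 2330.92
ACC-102 | 3137.59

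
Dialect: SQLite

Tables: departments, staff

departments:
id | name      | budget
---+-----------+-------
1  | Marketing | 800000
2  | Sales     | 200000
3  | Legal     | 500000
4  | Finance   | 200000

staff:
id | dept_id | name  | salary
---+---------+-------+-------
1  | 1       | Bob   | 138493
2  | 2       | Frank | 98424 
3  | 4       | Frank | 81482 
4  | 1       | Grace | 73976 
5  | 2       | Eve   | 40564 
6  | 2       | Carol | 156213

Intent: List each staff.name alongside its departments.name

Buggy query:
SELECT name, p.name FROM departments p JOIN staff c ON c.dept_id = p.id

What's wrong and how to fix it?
Bug: 'name' exists in both joined tables, so the database can't tell which one is meant

Fix: Prefix ambiguous columns with the table alias

Corrected query:
SELECT c.name, p.name FROM departments p JOIN staff c ON c.dept_id = p.id

Result:
name  | name     
------+----------
Bob   | Marketing
Frank | Sales    
Frank | Finance  
Grace | Marketing
Eve   | Sales    
Carol | Sales    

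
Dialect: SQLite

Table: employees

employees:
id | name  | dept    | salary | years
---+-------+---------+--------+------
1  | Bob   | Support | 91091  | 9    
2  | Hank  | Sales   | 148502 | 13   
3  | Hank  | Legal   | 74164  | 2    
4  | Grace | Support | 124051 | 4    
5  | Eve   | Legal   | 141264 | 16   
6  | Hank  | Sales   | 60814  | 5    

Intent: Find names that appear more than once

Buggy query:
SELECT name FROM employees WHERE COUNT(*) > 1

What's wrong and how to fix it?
Bug: COUNT(*) is an aggregate and cannot be used in WHERE

Fix: GROUP BY name, then filter groups with HAVING COUNT(*) > 1

Corrected query:
SELECT name FROM employees GROUP BY name HAVING COUNT(*) > 1

Result:
name
----
Hank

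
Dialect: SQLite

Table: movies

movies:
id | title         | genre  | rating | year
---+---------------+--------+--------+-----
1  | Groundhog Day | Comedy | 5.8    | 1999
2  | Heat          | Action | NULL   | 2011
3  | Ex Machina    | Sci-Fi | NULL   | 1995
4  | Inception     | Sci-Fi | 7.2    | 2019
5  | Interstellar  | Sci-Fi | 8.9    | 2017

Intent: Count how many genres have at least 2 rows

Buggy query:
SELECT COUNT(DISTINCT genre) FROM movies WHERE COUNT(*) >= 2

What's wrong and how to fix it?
Bug: WHERE filters individual rows, not groups, so a group-level COUNT is invalid there

Fix: Use a subquery that GROUPs and filters with HAVING, then count its rows

Corrected query:
SELECT COUNT(*) FROM (SELECT genre FROM movies GROUP BY genre HAVING COUNT(*) >= 2)

Result:
COUNT(*)
--------
1       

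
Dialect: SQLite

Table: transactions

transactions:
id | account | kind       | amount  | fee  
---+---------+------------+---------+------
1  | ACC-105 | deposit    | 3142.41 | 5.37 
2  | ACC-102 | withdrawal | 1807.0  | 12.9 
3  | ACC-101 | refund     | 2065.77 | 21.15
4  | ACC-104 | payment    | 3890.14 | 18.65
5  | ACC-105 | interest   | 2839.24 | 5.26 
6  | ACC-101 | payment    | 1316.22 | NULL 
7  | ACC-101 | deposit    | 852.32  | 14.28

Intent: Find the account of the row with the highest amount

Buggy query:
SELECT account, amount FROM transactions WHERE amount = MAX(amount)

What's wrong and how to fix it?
Bug: MAX(amount) is an aggregate and cannot be used directly in WHERE

Fix: Use a subquery: WHERE amount = (SELECT MAX(amount) FROM transactions)

Corrected query:
SELECT account, amount FROM transactions WHERE amount = (SELECT MAX(amount) FROM transactions)

Result:
account | amount 
--------+--------
ACC-104 | 3890.14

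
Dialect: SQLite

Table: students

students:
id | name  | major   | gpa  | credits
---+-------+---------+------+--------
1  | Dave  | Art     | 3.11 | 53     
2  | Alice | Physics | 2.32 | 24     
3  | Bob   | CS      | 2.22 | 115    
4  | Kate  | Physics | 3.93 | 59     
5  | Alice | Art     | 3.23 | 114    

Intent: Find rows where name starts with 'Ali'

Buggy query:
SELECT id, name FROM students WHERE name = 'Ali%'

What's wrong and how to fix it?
Bug: Wildcards only work with LIKE; '=' treats '%' as a literal character

Fix: Use LIKE for wildcard pattern matching

Corrected query:
SELECT id, name FROM students WHERE name LIKE 'Ali%'

Result:
id | name 
---+------
2  | Alice
5  | Alice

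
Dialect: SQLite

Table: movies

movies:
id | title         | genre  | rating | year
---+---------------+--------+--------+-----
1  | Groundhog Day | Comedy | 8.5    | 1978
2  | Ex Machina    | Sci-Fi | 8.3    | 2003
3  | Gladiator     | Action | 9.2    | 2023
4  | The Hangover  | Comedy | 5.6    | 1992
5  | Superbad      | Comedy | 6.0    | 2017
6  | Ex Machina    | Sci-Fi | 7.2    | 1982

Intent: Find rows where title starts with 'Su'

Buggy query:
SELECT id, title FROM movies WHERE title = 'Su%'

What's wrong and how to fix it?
Bug: '=' compares the literal string including the % character; pattern matching needs LIKE

Fix: Replace '=' with LIKE so 'Su%' is treated as a pattern

Corrected query:
SELECT id, title FROM movies WHERE title LIKE 'Su%'

Result:
id | title   
---+---------
5  | Superbad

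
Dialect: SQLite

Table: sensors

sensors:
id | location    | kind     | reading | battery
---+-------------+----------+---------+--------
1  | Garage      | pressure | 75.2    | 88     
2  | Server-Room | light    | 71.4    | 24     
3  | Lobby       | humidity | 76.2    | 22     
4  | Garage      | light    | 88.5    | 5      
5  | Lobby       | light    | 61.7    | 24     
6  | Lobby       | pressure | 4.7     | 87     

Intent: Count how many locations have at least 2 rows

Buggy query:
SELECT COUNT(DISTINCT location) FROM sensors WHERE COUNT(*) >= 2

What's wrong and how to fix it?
Bug: WHERE filters individual rows, not groups, so a group-level COUNT is invalid there

Fix: Group first with HAVING COUNT(*) >= 2, then COUNT the resulting groups

Corrected query:
SELECT COUNT(*) FROM (SELECT location FROM sensors GROUP BY location HAVING COUNT(*) >= 2)

Result:
COUNT(*)
--------
2       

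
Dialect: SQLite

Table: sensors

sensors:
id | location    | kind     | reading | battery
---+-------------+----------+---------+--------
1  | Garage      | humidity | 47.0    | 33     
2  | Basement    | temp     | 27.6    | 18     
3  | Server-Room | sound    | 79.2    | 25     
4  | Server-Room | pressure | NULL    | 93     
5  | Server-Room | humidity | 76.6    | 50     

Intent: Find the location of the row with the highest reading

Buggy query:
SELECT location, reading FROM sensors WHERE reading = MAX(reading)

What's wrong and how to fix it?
Bug: MAX(reading) is an aggregate and cannot be used directly in WHERE

Fix: Use a subquery: WHERE reading = (SELECT MAX(reading) FROM sensors)

Corrected query:
SELECT location, reading FROM sensors WHERE reading = (SELECT MAX(reading) FROM sensors)

Result:
location    | reading
------------+--------
Server-Room | 79.2   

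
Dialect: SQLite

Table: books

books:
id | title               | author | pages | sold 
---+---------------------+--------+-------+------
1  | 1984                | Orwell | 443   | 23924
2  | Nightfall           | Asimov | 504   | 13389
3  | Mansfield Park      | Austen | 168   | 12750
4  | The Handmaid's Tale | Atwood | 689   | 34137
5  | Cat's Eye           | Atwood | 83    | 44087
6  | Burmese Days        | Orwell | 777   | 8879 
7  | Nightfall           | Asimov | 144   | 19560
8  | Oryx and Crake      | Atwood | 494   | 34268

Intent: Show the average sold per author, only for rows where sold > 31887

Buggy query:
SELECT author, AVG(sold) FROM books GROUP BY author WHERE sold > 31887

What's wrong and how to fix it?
Bug: WHERE cannot follow GROUP BY

Fix: Move the WHERE clause before GROUP BY

Corrected query:
SELECT author, AVG(sold) FROM books WHERE sold > 31887 GROUP BY author

Result:
author | AVG(sold)   
-------+-------------
Atwood | 37497.333333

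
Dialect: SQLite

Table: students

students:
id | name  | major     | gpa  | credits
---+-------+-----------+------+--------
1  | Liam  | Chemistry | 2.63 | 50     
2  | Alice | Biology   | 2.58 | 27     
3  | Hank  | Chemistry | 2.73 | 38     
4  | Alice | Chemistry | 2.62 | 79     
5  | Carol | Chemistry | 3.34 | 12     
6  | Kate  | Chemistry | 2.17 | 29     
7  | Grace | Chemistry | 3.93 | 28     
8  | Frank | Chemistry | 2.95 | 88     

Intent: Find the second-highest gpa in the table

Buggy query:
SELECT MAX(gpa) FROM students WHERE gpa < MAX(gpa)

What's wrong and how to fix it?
Bug: The inner MAX is an aggregate inside WHERE, which is not allowed

Fix: Put the inner MAX in a scalar subquery

Corrected query:
SELECT MAX(gpa) FROM students WHERE gpa < (SELECT MAX(gpa) FROM students)

Result:
MAX(gpa)
--------
3.34    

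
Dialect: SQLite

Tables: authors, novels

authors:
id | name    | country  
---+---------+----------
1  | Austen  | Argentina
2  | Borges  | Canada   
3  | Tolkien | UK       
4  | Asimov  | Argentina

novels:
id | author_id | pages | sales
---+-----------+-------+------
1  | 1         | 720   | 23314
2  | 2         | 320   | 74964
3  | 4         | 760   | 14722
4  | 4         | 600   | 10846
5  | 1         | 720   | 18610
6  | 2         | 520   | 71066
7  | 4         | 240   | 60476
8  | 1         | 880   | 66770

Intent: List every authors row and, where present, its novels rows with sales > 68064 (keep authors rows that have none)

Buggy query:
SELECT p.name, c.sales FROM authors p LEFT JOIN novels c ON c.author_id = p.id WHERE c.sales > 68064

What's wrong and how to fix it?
Bug: A WHERE condition on the right-hand table after LEFT JOIN drops unmatched parents

Fix: Move the right-table condition into the ON clause so unmatched parents are kept

Corrected query:
SELECT p.name, c.sales FROM authors p LEFT JOIN novels c ON c.author_id = p.id AND c.sales > 68064

Result:
name    | sales
--------+------
Austen  | NULL 
Borges  | 71066
Borges  | 74964
Tolkien | NULL 
Asimov  | NULL 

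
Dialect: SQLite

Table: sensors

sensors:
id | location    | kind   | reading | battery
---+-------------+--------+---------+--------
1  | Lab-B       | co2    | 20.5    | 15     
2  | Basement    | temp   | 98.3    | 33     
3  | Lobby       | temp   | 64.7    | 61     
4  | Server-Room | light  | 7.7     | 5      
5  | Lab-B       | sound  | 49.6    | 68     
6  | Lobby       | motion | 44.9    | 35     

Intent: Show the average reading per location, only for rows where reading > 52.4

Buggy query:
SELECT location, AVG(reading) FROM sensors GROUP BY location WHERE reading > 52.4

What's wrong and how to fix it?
Bug: WHERE cannot follow GROUP BY

Fix: Move the WHERE clause before GROUP BY

Corrected query:
SELECT location, AVG(reading) FROM sensors WHERE reading > 52.4 GROUP BY location

Result:
location | AVG(reading)
---------+-------------
Basement | 98.3        
Lobby    | 64.7        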